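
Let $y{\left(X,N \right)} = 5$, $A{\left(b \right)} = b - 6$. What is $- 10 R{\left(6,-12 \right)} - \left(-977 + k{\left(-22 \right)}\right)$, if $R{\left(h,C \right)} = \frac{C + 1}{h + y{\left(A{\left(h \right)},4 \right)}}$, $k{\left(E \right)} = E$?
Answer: $1009$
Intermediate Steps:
$A{\left(b \right)} = -6 + b$ ($A{\left(b \right)} = b - 6 = -6 + b$)
$R{\left(h,C \right)} = \frac{1 + C}{5 + h}$ ($R{\left(h,C \right)} = \frac{C + 1}{h + 5} = \frac{1 + C}{5 + h}$)
$- 10 R{\left(6,-12 \right)} - \left(-977 + k{\left(-22 \right)}\right) = - 10 \frac{1 - 12}{5 + 6} + \left(977 - -22\right) = - 10 \cdot \frac{1}{11} \left(-11\right) + \left(977 + 22\right) = - 10 \cdot \frac{1}{11} \left(-11\right) + 999 = \left(-10\right) \left(-1\right) + 999 = 10 + 999 = 1009$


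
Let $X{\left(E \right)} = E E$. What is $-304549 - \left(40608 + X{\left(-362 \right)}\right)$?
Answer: $-476201$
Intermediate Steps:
$X{\left(E \right)} = E^{2}$
$-304549 - \left(40608 + X{\left(-362 \right)}\right) = -304549 - 171652 = -476201$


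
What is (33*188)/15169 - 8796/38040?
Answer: 777073/4371430 ≈ 0.17776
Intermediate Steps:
(33*188)/15169 - 8796/38040 = 6204*(1/15169) - 8796*1/38040 = 564/1379 - 733/3170 = 777073/4371430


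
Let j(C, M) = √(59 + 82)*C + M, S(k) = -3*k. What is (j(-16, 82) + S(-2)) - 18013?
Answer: -17925 - 16*√141 ≈ -18115.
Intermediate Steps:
j(C, M) = M + C*√141 (j(C, M) = √141*C + M = C*√141 + M = M + C*√141)
(j(-16, 82) + S(-2)) - 18013 = ((82 - 16*√141) - 3*(-2)) - 18013 = ((82 - 16*√141) + 6) - 18013 = (88 - 16*√141) - 18013 = -17925 - 16*√141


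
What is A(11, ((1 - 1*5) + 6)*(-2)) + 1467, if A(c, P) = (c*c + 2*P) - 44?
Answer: 1536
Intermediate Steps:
A(c, P) = -44 + c² + 2*P (A(c, P) = (c² + 2*P) - 44 = -44 + c² + 2*P)
A(11, ((1 - 1*5) + 6)*(-2)) + 1467 = (-44 + 11² + 2*(((1 - 1*5) + 6)*(-2))) + 1467 = (-44 + 121 + 2*(((1 - 5) + 6)*(-2))) + 1467 = (-44 + 121 + 2*((-4 + 6)*(-2))) + 1467 = (-44 + 121 + 2*(2*(-2))) + 1467 = (-44 + 121 + 2*(-4)) + 1467 = (-44 + 121 - 8) + 1467 = 69 + 1467 = 1536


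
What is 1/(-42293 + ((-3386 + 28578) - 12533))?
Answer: -1/29634 ≈ -3.3745e-5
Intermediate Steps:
1/(-42293 + ((-3386 + 28578) - 12533)) = 1/(-42293 + (25192 - 12533)) = 1/(-42293 + 12659) = 1/(-29634) = -1/29634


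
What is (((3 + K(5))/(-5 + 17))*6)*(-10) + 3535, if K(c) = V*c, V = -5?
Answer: 3645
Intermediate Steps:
K(c) = -5*c
(((3 + K(5))/(-5 + 17))*6)*(-10) + 3535 = (((3 - 5*5)/(-5 + 17))*6)*(-10) + 3535 = (((3 - 25)/12)*6)*(-10) + 3535 = (-22*1/12*6)*(-10) + 3535 = -11/6*6*(-10) + 3535 = -11*(-10) + 3535 = 110 + 3535 = 3645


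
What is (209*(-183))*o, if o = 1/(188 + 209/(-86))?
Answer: -3289242/15959 ≈ -206.11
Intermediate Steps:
o = 86/15959 (o = 1/(188 + 209*(-1/86)) = 1/(188 - 209/86) = 1/(15959/86) = 86/15959 ≈ 0.0053888)
(209*(-183))*o = (209*(-183))*(86/15959) = -38247*86/15959 = -3289242/15959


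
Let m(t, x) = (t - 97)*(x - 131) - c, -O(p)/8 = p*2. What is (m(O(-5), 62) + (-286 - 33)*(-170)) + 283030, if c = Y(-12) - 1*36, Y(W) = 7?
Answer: 338462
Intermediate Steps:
O(p) = -16*p (O(p) = -8*p*2 = -16*p)
c = -29 (c = 7 - 1*36 = 7 - 36 = -29)
m(t, x) = 29 + (-131 + x)*(-97 + t) (m(t, x) = (t - 97)*(x - 131) - 1*(-29) = (-97 + t)*(-131 + x) + 29 = (-131 + x)*(-97 + t) + 29 = 29 + (-131 + x)*(-97 + t))
(m(O(-5), 62) + (-286 - 33)*(-170)) + 283030 = ((12736 - (-2096)*(-5) - 97*62 - 16*(-5)*62) + (-286 - 33)*(-170)) + 283030 = ((12736 - 131*80 - 6014 + 80*62) - 319*(-170)) + 283030 = ((12736 - 10480 - 6014 + 4960) + 54230) + 283030 = (1202 + 54230) + 283030 = 55432 + 283030 = 338462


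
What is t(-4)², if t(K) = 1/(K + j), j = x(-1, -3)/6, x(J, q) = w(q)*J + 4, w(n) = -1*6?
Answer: 9/49 ≈ 0.18367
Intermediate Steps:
w(n) = -6
x(J, q) = 4 - 6*J (x(J, q) = -6*J + 4 = 4 - 6*J)
j = 5/3 (j = (4 - 6*(-1))/6 = (4 + 6)*(⅙) = 10*(⅙) = 5/3 ≈ 1.6667)
t(K) = 1/(5/3 + K) (t(K) = 1/(K + 5/3) = 1/(5/3 + K))
t(-4)² = (3/(5 + 3*(-4)))² = (3/(5 - 12))² = (3/(-7))² = (3*(-⅐))² = (-3/7)² = 9/49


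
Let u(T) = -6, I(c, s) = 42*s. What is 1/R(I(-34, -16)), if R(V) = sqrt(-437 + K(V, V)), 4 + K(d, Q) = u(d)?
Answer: -I*sqrt(447)/447 ≈ -0.047298*I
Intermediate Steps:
K(d, Q) = -10 (K(d, Q) = -4 - 6 = -10)
R(V) = I*sqrt(447) (R(V) = sqrt(-437 - 10) = sqrt(-447) = I*sqrt(447))
1/R(I(-34, -16)) = 1/(I*sqrt(447)) = -I*sqrt(447)/447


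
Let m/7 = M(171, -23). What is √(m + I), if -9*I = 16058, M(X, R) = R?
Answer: I*√17507/3 ≈ 44.105*I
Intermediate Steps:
I = -16058/9 (I = -⅑*16058 = -16058/9 ≈ -1784.2)
m = -161 (m = 7*(-23) = -161)
√(m + I) = √(-161 - 16058/9) = √(-17507/9) = I*√17507/3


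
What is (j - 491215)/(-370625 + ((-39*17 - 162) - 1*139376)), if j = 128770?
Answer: 362445/510826 ≈ 0.70953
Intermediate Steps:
(j - 491215)/(-370625 + ((-39*17 - 162) - 1*139376)) = (128770 - 491215)/(-370625 + ((-39*17 - 162) - 1*139376)) = -362445/(-370625 + ((-663 - 162) - 139376)) = -362445/(-370625 + (-825 - 139376)) = -362445/(-370625 - 140201) = -362445/(-510826) = -362445*(-1/510826) = 362445/510826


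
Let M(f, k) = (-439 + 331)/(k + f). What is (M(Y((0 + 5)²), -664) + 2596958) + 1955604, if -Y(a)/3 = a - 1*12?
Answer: 3200451194/703 ≈ 4.5526e+6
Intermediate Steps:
Y(a) = 36 - 3*a (Y(a) = -3*(a - 1*12) = -3*(a - 12) = -3*(-12 + a) = 36 - 3*a)
M(f, k) = -108/(f + k)
(M(Y((0 + 5)²), -664) + 2596958) + 1955604 = (-108/((36 - 3*(0 + 5)²) - 664) + 2596958) + 1955604 = (-108/((36 - 3*5²) - 664) + 2596958) + 1955604 = (-108/((36 - 3*25) - 664) + 2596958) + 1955604 = (-108/((36 - 75) - 664) + 2596958) + 1955604 = (-108/(-39 - 664) + 2596958) + 1955604 = (-108/(-703) + 2596958) + 1955604 = (-108*(-1/703) + 2596958) + 1955604 = (108/703 + 2596958) + 1955604 = 1825661582/703 + 1955604 = 3200451194/703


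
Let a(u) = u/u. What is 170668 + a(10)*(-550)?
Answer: 170118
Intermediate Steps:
a(u) = 1
170668 + a(10)*(-550) = 170668 + 1*(-550) = 170668 - 550 = 170118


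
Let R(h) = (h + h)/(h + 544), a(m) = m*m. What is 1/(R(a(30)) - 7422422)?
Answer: -361/2679493892 ≈ -1.3473e-7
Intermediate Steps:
a(m) = m**2
R(h) = 2*h/(544 + h) (R(h) = (2*h)/(544 + h) = 2*h/(544 + h))
1/(R(a(30)) - 7422422) = 1/(2*30**2/(544 + 30**2) - 7422422) = 1/(2*900/(544 + 900) - 7422422) = 1/(2*900/1444 - 7422422) = 1/(2*900*(1/1444) - 7422422) = 1/(450/361 - 7422422) = 1/(-2679493892/361) = -361/2679493892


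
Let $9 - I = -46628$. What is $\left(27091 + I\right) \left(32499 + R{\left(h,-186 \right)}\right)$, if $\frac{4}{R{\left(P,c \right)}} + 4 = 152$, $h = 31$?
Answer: $\frac{88655265792}{37} \approx 2.3961 \cdot 10^{9}$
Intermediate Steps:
$R{\left(P,c \right)} = \frac{1}{37}$ ($R{\left(P,c \right)} = \frac{4}{-4 + 152} = \frac{4}{148} = 4 \cdot \frac{1}{148} = \frac{1}{37}$)
$I = 46637$ ($I = 9 - -46628 = 9 + 46628 = 46637$)
$\left(27091 + I\right) \left(32499 + R{\left(h,-186 \right)}\right) = \left(27091 + 46637\right) \left(32499 + \frac{1}{37}\right) = 73728 \cdot \frac{1202464}{37} = \frac{88655265792}{37}$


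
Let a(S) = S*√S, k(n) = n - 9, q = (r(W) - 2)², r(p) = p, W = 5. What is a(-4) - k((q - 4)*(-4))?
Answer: 29 - 8*I ≈ 29.0 - 8.0*I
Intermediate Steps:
q = 9 (q = (5 - 2)² = 3² = 9)
k(n) = -9 + n
a(S) = S^(3/2)
a(-4) - k((q - 4)*(-4)) = (-4)^(3/2) - (-9 + (9 - 4)*(-4)) = -8*I - (-9 + 5*(-4)) = -8*I - (-9 - 20) = -8*I - 1*(-29) = -8*I + 29 = 29 - 8*I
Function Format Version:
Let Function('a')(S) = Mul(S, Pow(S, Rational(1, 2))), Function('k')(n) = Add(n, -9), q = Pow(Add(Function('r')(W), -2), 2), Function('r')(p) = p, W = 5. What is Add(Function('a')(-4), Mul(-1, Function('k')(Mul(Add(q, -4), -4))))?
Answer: Add(29, Mul(-8, I)) ≈ Add(29.000, Mul(-8.0000, I))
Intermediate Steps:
q = 9 (q = Pow(Add(5, -2), 2) = Pow(3, 2) = 9)
Function('k')(n) = Add(-9, n)
Function('a')(S) = Pow(S, Rational(3, 2))
Add(Function('a')(-4), Mul(-1, Function('k')(Mul(Add(q, -4), -4)))) = Add(Pow(-4, Rational(3, 2)), Mul(-1, Add(-9, Mul(Add(9, -4), -4)))) = Add(Mul(-8, I), Mul(-1, Add(-9, Mul(5, -4)))) = Add(Mul(-8, I), Mul(-1, Add(-9, -20))) = Add(Mul(-8, I), Mul(-1, -29)) = Add(Mul(-8, I), 29) = Add(29, Mul(-8, I))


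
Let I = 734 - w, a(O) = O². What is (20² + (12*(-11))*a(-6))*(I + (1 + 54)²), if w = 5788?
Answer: 8830208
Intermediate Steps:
I = -5054 (I = 734 - 1*5788 = 734 - 5788 = -5054)
(20² + (12*(-11))*a(-6))*(I + (1 + 54)²) = (20² + (12*(-11))*(-6)²)*(-5054 + (1 + 54)²) = (400 - 132*36)*(-5054 + 55²) = (400 - 4752)*(-5054 + 3025) = -4352*(-2029) = 8830208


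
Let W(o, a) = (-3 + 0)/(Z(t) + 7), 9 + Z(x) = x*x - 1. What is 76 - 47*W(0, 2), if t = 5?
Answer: 1813/22 ≈ 82.409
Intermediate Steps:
Z(x) = -10 + x**2 (Z(x) = -9 + (x*x - 1) = -9 + (x**2 - 1) = -9 + (-1 + x**2) = -10 + x**2)
W(o, a) = -3/22 (W(o, a) = (-3 + 0)/((-10 + 5**2) + 7) = -3/((-10 + 25) + 7) = -3/(15 + 7) = -3/22)
76 - 47*W(0, 2) = 76 - 47*(-3/22) = 76 + 141/22 = 1813/22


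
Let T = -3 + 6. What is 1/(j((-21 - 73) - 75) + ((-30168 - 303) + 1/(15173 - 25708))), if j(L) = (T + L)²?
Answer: -10535/30709526 ≈ -0.00034305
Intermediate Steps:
T = 3
j(L) = (3 + L)²
1/(j((-21 - 73) - 75) + ((-30168 - 303) + 1/(15173 - 25708))) = 1/((3 + ((-21 - 73) - 75))² + ((-30168 - 303) + 1/(15173 - 25708))) = 1/((3 + (-94 - 75))² + (-30471 + 1/(-10535))) = 1/((3 - 169)² + (-30471 - 1/10535)) = 1/((-166)² - 321011986/10535) = 1/(27556 - 321011986/10535) = 1/(-30709526/10535) = -10535/30709526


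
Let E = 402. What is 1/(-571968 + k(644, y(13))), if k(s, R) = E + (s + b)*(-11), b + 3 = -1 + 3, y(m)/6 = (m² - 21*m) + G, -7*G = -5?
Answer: -1/578639 ≈ -1.7282e-6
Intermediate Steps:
G = 5/7 (G = -⅐*(-5) = 5/7 ≈ 0.71429)
y(m) = 30/7 - 126*m + 6*m² (y(m) = 6*((m² - 21*m) + 5/7) = 6*(5/7 + m² - 21*m) = 30/7 - 126*m + 6*m²)
b = -1 (b = -3 + (-1 + 3) = -3 + 2 = -1)
k(s, R) = 413 - 11*s (k(s, R) = 402 + (s - 1)*(-11) = 402 + (-1 + s)*(-11) = 402 + (11 - 11*s) = 413 - 11*s)
1/(-571968 + k(644, y(13))) = 1/(-571968 + (413 - 11*644)) = 1/(-571968 + (413 - 7084)) = 1/(-571968 - 6671) = 1/(-578639) = -1/578639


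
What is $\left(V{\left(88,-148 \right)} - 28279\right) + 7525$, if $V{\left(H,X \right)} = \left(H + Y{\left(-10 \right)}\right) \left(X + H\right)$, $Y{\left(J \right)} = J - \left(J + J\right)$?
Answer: $-26634$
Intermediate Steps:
$Y{\left(J \right)} = - J$ ($Y{\left(J \right)} = J - 2 J = - J$)
$V{\left(H,X \right)} = \left(10 + H\right) \left(H + X\right)$ ($V{\left(H,X \right)} = \left(H - -10\right) \left(X + H\right) = \left(H + 10\right) \left(H + X\right) = \left(10 + H\right) \left(H + X\right)$)
$\left(V{\left(88,-148 \right)} - 28279\right) + 7525 = \left(\left(88^{2} + 10 \cdot 88 + 10 \left(-148\right) + 88 \left(-148\right)\right) - 28279\right) + 7525 = \left(\left(7744 + 880 - 1480 - 13024\right) - 28279\right) + 7525 = \left(-5880 - 28279\right) + 7525 = -34159 + 7525 = -26634$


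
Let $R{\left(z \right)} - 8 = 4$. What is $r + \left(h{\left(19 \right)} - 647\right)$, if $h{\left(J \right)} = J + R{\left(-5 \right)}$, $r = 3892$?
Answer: $3276$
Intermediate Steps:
$R{\left(z \right)} = 12$ ($R{\left(z \right)} = 8 + 4 = 12$)
$h{\left(J \right)} = 12 + J$ ($h{\left(J \right)} = J + 12 = 12 + J$)
$r + \left(h{\left(19 \right)} - 647\right) = 3892 + \left(\left(12 + 19\right) - 647\right) = 3892 + \left(31 - 647\right) = 3892 - 616 = 3276$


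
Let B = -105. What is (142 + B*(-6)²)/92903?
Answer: -3638/92903 ≈ -0.039159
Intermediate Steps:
(142 + B*(-6)²)/92903 = (142 - 105*(-6)²)/92903 = (142 - 105*36)*(1/92903) = (142 - 3780)*(1/92903) = -3638*1/92903 = -3638/92903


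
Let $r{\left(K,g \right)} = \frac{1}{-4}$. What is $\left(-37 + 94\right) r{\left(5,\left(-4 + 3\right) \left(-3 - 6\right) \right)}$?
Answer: $- \frac{57}{4} \approx -14.25$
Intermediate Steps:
$r{\left(K,g \right)} = - \frac{1}{4}$
$\left(-37 + 94\right) r{\left(5,\left(-4 + 3\right) \left(-3 - 6\right) \right)} = \left(-37 + 94\right) \left(- \frac{1}{4}\right) = 57 \left(- \frac{1}{4}\right) = - \frac{57}{4}$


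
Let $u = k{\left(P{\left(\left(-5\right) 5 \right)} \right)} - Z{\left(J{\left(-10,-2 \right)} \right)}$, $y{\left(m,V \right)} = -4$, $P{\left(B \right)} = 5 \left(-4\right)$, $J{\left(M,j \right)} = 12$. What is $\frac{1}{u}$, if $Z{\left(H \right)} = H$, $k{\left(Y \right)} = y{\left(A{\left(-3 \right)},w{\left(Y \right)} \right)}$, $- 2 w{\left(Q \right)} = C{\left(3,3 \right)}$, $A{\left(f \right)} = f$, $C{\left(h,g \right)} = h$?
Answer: $- \frac{1}{16} \approx -0.0625$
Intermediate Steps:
$w{\left(Q \right)} = - \frac{3}{2}$ ($w{\left(Q \right)} = \left(- \frac{1}{2}\right) 3 = - \frac{3}{2}$)
$P{\left(B \right)} = -20$
$k{\left(Y \right)} = -4$
$u = -16$ ($u = -4 - 12 = -16$)
$\frac{1}{u} = \frac{1}{-16} = - \frac{1}{16}$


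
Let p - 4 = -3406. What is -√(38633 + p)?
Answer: -7*√719 ≈ -187.70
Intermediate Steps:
p = -3402 (p = 4 - 3406 = -3402)
-√(38633 + p) = -√(38633 - 3402) = -√35231 = -7*√719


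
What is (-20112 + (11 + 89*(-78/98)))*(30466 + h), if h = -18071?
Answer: -12251465900/49 ≈ -2.5003e+8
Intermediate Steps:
(-20112 + (11 + 89*(-78/98)))*(30466 + h) = (-20112 + (11 + 89*(-78/98)))*(30466 - 18071) = (-20112 + (11 + 89*(-78*1/98)))*12395 = (-20112 + (11 + 89*(-39/49)))*12395 = (-20112 + (11 - 3471/49))*12395 = (-20112 - 2932/49)*12395 = -988420/49*12395 = -12251465900/49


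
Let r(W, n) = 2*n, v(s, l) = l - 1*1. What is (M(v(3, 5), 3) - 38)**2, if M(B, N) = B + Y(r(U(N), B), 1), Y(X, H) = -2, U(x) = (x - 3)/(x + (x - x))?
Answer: 1296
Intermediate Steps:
v(s, l) = -1 + l (v(s, l) = l - 1 = -1 + l)
U(x) = (-3 + x)/x (U(x) = (-3 + x)/(x + 0) = (-3 + x)/x)
M(B, N) = -2 + B (M(B, N) = B - 2 = -2 + B)
(M(v(3, 5), 3) - 38)**2 = ((-2 + (-1 + 5)) - 38)**2 = ((-2 + 4) - 38)**2 = (2 - 38)**2 = (-36)**2 = 1296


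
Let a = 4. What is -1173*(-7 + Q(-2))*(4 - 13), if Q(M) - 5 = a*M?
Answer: -105570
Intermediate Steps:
Q(M) = 5 + 4*M
-1173*(-7 + Q(-2))*(4 - 13) = -1173*(-7 + (5 + 4*(-2)))*(4 - 13) = -1173*(-7 + (5 - 8))*(-9) = -1173*(-7 - 3)*(-9) = -(-11730)*(-9) = -1173*90 = -105570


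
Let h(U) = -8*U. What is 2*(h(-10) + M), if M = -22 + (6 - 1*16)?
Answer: 96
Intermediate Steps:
M = -32 (M = -22 + (6 - 16) = -22 - 10 = -32)
2*(h(-10) + M) = 2*(-8*(-10) - 32) = 2*(80 - 32) = 2*48 = 96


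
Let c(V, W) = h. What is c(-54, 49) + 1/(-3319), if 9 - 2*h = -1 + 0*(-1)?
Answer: 16594/3319 ≈ 4.9997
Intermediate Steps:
h = 5 (h = 9/2 - (-1 + 0*(-1))/2 = 9/2 - (-1 + 0)/2 = 9/2 - ½*(-1) = 9/2 + ½ = 5)
c(V, W) = 5
c(-54, 49) + 1/(-3319) = 5 + 1/(-3319) = 5 - 1/3319 = 16594/3319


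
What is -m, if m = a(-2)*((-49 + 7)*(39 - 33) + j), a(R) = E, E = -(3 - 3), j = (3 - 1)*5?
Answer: 0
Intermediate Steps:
j = 10 (j = 2*5 = 10)
E = 0 (E = -1*0 = 0)
a(R) = 0
m = 0 (m = 0*((-49 + 7)*(39 - 33) + 10) = 0*(-42*6 + 10) = 0*(-252 + 10) = 0*(-242) = 0)
-m = -1*0 = 0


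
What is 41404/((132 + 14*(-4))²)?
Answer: 10351/1444 ≈ 7.1683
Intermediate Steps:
41404/((132 + 14*(-4))²) = 41404/((132 - 56)²) = 41404/(76²) = 41404/5776 = 41404*(1/5776) = 10351/1444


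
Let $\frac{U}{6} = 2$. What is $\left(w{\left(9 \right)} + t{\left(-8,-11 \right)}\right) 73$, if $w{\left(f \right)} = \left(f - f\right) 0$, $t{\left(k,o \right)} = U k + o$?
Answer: $-7811$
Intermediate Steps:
$U = 12$ ($U = 6 \cdot 2 = 12$)
$t{\left(k,o \right)} = o + 12 k$ ($t{\left(k,o \right)} = 12 k + o = o + 12 k$)
$w{\left(f \right)} = 0$ ($w{\left(f \right)} = 0 \cdot 0 = 0$)
$\left(w{\left(9 \right)} + t{\left(-8,-11 \right)}\right) 73 = \left(0 + \left(-11 + 12 \left(-8\right)\right)\right) 73 = \left(0 - 107\right) 73 = \left(-107\right) 73 = -7811$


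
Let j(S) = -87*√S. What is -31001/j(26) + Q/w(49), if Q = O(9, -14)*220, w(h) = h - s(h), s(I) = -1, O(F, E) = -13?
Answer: -286/5 + 1069*√26/78 ≈ 12.683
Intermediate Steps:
w(h) = 1 + h (w(h) = h - 1*(-1) = h + 1 = 1 + h)
Q = -2860 (Q = -13*220 = -2860)
-31001/j(26) + Q/w(49) = -31001*(-√26/2262) - 2860/(1 + 49) = -(-1069)*√26/78 - 2860/50 = 1069*√26/78 - 2860*1/50 = 1069*√26/78 - 286/5 = -286/5 + 1069*√26/78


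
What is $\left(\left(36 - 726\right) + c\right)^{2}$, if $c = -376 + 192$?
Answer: $763876$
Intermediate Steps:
$c = -184$
$\left(\left(36 - 726\right) + c\right)^{2} = \left(\left(36 - 726\right) - 184\right)^{2} = \left(-690 - 184\right)^{2} = \left(-874\right)^{2} = 763876$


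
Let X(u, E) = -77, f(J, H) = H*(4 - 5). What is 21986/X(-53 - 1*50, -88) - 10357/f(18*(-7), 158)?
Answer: -2676299/12166 ≈ -219.98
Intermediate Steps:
f(J, H) = -H (f(J, H) = H*(-1) = -H)
21986/X(-53 - 1*50, -88) - 10357/f(18*(-7), 158) = 21986/(-77) - 10357/((-1*158)) = 21986*(-1/77) - 10357/(-158) = -21986/77 - 10357*(-1/158) = -21986/77 + 10357/158 = -2676299/12166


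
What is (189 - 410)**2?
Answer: 48841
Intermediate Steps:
(189 - 410)**2 = (-221)**2 = 48841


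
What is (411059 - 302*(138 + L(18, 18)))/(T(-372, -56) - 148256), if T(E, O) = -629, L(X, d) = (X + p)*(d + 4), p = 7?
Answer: -203283/148885 ≈ -1.3654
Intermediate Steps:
L(X, d) = (4 + d)*(7 + X) (L(X, d) = (X + 7)*(d + 4) = (7 + X)*(4 + d) = (4 + d)*(7 + X))
(411059 - 302*(138 + L(18, 18)))/(T(-372, -56) - 148256) = (411059 - 302*(138 + (28 + 4*18 + 7*18 + 18*18)))/(-629 - 148256) = (411059 - 302*(138 + (28 + 72 + 126 + 324)))/(-148885) = (411059 - 302*(138 + 550))*(-1/148885) = (411059 - 302*688)*(-1/148885) = (411059 - 207776)*(-1/148885) = 203283*(-1/148885) = -203283/148885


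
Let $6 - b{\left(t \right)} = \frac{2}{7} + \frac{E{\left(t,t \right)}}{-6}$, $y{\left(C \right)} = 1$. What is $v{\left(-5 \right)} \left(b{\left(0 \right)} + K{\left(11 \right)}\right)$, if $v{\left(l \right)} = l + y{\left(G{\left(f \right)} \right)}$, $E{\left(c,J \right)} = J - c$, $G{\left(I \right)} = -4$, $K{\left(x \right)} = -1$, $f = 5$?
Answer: $- \frac{132}{7} \approx -18.857$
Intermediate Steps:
$b{\left(t \right)} = \frac{40}{7}$ ($b{\left(t \right)} = 6 - \left(\frac{2}{7} + \frac{t - t}{-6}\right) = 6 - \left(2 \cdot \frac{1}{7} + 0 \left(- \frac{1}{6}\right)\right) = 6 - \left(\frac{2}{7} + 0\right) = 6 - \frac{2}{7} = \frac{40}{7}$)
$v{\left(l \right)} = 1 + l$ ($v{\left(l \right)} = l + 1 = 1 + l$)
$v{\left(-5 \right)} \left(b{\left(0 \right)} + K{\left(11 \right)}\right) = \left(1 - 5\right) \left(\frac{40}{7} - 1\right) = \left(-4\right) \frac{33}{7} = - \frac{132}{7}$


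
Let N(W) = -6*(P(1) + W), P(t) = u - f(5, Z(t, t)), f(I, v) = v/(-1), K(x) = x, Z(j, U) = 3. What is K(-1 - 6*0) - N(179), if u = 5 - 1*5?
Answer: 1091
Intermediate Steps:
f(I, v) = -v (f(I, v) = v*(-1) = -v)
u = 0 (u = 5 - 5 = 0)
P(t) = 3 (P(t) = 0 - (-1)*3 = 0 - 1*(-3) = 0 + 3 = 3)
N(W) = -18 - 6*W (N(W) = -6*(3 + W) = -18 - 6*W)
K(-1 - 6*0) - N(179) = (-1 - 6*0) - (-18 - 6*179) = (-1 + 0) - (-18 - 1074) = -1 - 1*(-1092) = -1 + 1092 = 1091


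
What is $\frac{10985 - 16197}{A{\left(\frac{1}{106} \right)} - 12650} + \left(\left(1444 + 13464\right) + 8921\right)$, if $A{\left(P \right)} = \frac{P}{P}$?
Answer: $\frac{301418233}{12649} \approx 23829.0$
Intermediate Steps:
$A{\left(P \right)} = 1$
$\frac{10985 - 16197}{A{\left(\frac{1}{106} \right)} - 12650} + \left(\left(1444 + 13464\right) + 8921\right) = \frac{10985 - 16197}{1 - 12650} + \left(\left(1444 + 13464\right) + 8921\right) = - \frac{5212}{-12649} + \left(14908 + 8921\right) = \left(-5212\right) \left(- \frac{1}{12649}\right) + 23829 = \frac{5212}{12649} + 23829 = \frac{301418233}{12649}$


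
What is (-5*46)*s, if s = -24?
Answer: 5520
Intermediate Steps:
(-5*46)*s = -5*46*(-24) = -230*(-24) = 5520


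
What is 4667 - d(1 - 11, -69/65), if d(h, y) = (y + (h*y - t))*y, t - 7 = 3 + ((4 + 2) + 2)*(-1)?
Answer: 19751954/4225 ≈ 4675.0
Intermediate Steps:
t = 2 (t = 7 + (3 + ((4 + 2) + 2)*(-1)) = 7 + (3 + (6 + 2)*(-1)) = 7 + (3 + 8*(-1)) = 7 + (3 - 8) = 7 - 5 = 2)
d(h, y) = y*(-2 + y + h*y) (d(h, y) = (y + (h*y - 1*2))*y = (y + (h*y - 2))*y = (y + (-2 + h*y))*y = (-2 + y + h*y)*y = y*(-2 + y + h*y))
4667 - d(1 - 11, -69/65) = 4667 - (-69/65)*(-2 - 69/65 + (1 - 11)*(-69/65)) = 4667 - (-69*1/65)*(-2 - 69*1/65 - (-690)/65) = 4667 - (-69)*(-2 - 69/65 - 10*(-69/65))/65 = 4667 - (-69)*(-2 - 69/65 + 138/13)/65 = 4667 - (-69)*491/(65*65) = 4667 - 1*(-33879/4225) = 4667 + 33879/4225 = 19751954/4225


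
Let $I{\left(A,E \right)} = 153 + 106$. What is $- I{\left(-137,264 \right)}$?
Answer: $-259$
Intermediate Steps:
$I{\left(A,E \right)} = 259$
$- I{\left(-137,264 \right)} = \left(-1\right) 259 = -259$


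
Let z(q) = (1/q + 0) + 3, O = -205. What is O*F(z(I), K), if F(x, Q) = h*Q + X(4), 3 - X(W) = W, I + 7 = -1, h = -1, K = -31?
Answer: -6150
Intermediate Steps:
I = -8 (I = -7 - 1 = -8)
z(q) = 3 + 1/q (z(q) = 1/q + 3 = 3 + 1/q)
X(W) = 3 - W
F(x, Q) = -1 - Q (F(x, Q) = -Q + (3 - 1*4) = -Q + (3 - 4) = -Q - 1 = -1 - Q)
O*F(z(I), K) = -205*(-1 - 1*(-31)) = -205*(-1 + 31) = -205*30 = -6150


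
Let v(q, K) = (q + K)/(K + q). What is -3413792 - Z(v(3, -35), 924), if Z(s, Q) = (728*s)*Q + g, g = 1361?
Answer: -4087825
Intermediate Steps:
v(q, K) = 1 (v(q, K) = (K + q)/(K + q) = 1)
Z(s, Q) = 1361 + 728*Q*s (Z(s, Q) = (728*s)*Q + 1361 = 728*Q*s + 1361 = 1361 + 728*Q*s)
-3413792 - Z(v(3, -35), 924) = -3413792 - (1361 + 728*924*1) = -3413792 - (1361 + 672672) = -3413792 - 1*674033 = -3413792 - 674033 = -4087825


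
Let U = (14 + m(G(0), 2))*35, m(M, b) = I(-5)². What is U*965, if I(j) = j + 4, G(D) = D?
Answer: 506625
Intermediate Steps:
I(j) = 4 + j
m(M, b) = 1 (m(M, b) = (4 - 5)² = (-1)² = 1)
U = 525 (U = (14 + 1)*35 = 15*35 = 525)
U*965 = 525*965 = 506625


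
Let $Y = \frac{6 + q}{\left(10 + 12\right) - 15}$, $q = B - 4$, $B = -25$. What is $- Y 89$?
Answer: $\frac{2047}{7} \approx 292.43$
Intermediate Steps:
$q = -29$ ($q = -25 - 4 = -29$)
$Y = - \frac{23}{7}$ ($Y = \frac{6 - 29}{\left(10 + 12\right) - 15} = - \frac{23}{22 - 15} = - \frac{23}{7} \approx -3.2857$)
$- Y 89 = \left(-1\right) \left(- \frac{23}{7}\right) 89 = \frac{23}{7} \cdot 89 = \frac{2047}{7}$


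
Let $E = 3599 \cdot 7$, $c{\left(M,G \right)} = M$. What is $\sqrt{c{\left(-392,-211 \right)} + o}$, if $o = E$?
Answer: $\sqrt{24801} \approx 157.48$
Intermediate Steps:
$E = 25193$
$o = 25193$
$\sqrt{c{\left(-392,-211 \right)} + o} = \sqrt{-392 + 25193} = \sqrt{24801}$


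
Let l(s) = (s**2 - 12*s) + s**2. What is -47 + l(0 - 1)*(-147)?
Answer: -2105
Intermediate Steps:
l(s) = -12*s + 2*s**2
-47 + l(0 - 1)*(-147) = -47 + (2*(0 - 1)*(-6 + (0 - 1)))*(-147) = -47 + (2*(-1)*(-6 - 1))*(-147) = -47 + (2*(-1)*(-7))*(-147) = -47 + 14*(-147) = -47 - 2058 = -2105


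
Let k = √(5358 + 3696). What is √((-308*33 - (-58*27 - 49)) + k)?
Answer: √(-8549 + 3*√1006) ≈ 91.945*I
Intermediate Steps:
k = 3*√1006 (k = √9054 = 3*√1006 ≈ 95.152)
√((-308*33 - (-58*27 - 49)) + k) = √((-308*33 - (-58*27 - 49)) + 3*√1006) = √((-10164 - (-1566 - 49)) + 3*√1006) = √((-10164 - 1*(-1615)) + 3*√1006) = √((-10164 + 1615) + 3*√1006) = √(-8549 + 3*√1006)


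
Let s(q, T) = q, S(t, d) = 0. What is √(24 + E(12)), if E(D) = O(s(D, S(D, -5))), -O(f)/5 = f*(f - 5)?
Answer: 6*I*√11 ≈ 19.9*I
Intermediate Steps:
O(f) = -5*f*(-5 + f) (O(f) = -5*f*(f - 5) = -5*f*(-5 + f))
E(D) = 5*D*(5 - D)
√(24 + E(12)) = √(24 + 5*12*(5 - 1*12)) = √(24 + 5*12*(5 - 12)) = √(24 + 5*12*(-7)) = √(24 - 420) = √(-396) = 6*I*√11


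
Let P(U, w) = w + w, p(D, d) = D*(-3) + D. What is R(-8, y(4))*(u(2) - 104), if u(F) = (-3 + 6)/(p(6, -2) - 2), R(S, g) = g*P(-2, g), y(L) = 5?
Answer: -36475/7 ≈ -5210.7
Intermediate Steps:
p(D, d) = -2*D (p(D, d) = -3*D + D = -2*D)
P(U, w) = 2*w
R(S, g) = 2*g² (R(S, g) = g*(2*g) = 2*g²)
u(F) = -3/14 (u(F) = (-3 + 6)/(-2*6 - 2) = 3/(-12 - 2) = 3/(-14) = 3*(-1/14) = -3/14)
R(-8, y(4))*(u(2) - 104) = (2*5²)*(-3/14 - 104) = (2*25)*(-1459/14) = 50*(-1459/14) = -36475/7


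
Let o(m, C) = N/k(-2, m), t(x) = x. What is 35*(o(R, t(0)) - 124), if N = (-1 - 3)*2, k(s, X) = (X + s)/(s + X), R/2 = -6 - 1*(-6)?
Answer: -4620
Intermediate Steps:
R = 0 (R = 2*(-6 - 1*(-6)) = 2*(-6 + 6) = 2*0 = 0)
k(s, X) = 1 (k(s, X) = (X + s)/(X + s) = 1)
N = -8 (N = -4*2 = -8)
o(m, C) = -8 (o(m, C) = -8/1 = -8*1 = -8)
35*(o(R, t(0)) - 124) = 35*(-8 - 124) = 35*(-132) = -4620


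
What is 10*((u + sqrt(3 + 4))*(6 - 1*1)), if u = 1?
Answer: 50 + 50*sqrt(7) ≈ 182.29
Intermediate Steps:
10*((u + sqrt(3 + 4))*(6 - 1*1)) = 10*((1 + sqrt(3 + 4))*(6 - 1*1)) = 10*((1 + sqrt(7))*(6 - 1)) = 10*((1 + sqrt(7))*5) = 10*(5 + 5*sqrt(7)) = 50 + 50*sqrt(7)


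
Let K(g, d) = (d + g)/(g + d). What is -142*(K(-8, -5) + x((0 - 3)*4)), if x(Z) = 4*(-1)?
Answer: 426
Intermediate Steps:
x(Z) = -4
K(g, d) = 1 (K(g, d) = (d + g)/(d + g) = 1)
-142*(K(-8, -5) + x((0 - 3)*4)) = -142*(1 - 4) = -142*(-3) = 426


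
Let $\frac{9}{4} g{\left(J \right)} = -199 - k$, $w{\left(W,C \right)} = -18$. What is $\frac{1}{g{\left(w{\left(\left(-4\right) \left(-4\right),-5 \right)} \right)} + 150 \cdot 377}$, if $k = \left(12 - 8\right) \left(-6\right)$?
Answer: $\frac{9}{508250} \approx 1.7708 \cdot 10^{-5}$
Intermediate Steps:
$k = -24$ ($k = 4 \left(-6\right) = -24$)
$g{\left(J \right)} = - \frac{700}{9}$ ($g{\left(J \right)} = \frac{4 \left(-199 - -24\right)}{9} = \frac{4 \left(-199 + 24\right)}{9} = \frac{4}{9} \left(-175\right) = - \frac{700}{9}$)
$\frac{1}{g{\left(w{\left(\left(-4\right) \left(-4\right),-5 \right)} \right)} + 150 \cdot 377} = \frac{1}{- \frac{700}{9} + 150 \cdot 377} = \frac{1}{- \frac{700}{9} + 56550} = \frac{1}{\frac{508250}{9}} = \frac{9}{508250}$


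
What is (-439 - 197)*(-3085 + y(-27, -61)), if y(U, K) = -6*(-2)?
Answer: 1954428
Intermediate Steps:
y(U, K) = 12
(-439 - 197)*(-3085 + y(-27, -61)) = (-439 - 197)*(-3085 + 12) = -636*(-3073) = 1954428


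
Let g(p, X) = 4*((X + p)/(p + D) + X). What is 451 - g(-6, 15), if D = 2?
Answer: 400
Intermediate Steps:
g(p, X) = 4*X + 4*(X + p)/(2 + p) (g(p, X) = 4*((X + p)/(p + 2) + X) = 4*((X + p)/(2 + p) + X) = 4*(X + (X + p)/(2 + p)) = 4*X + 4*(X + p)/(2 + p))
451 - g(-6, 15) = 451 - 4*(-6 + 3*15 + 15*(-6))/(2 - 6) = 451 - 4*(-6 + 45 - 90)/(-4) = 451 - 4*(-1)*(-51)/4 = 451 - 1*51 = 451 - 51 = 400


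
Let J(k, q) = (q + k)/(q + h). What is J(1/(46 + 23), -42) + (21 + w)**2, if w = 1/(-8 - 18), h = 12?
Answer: 308400061/699660 ≈ 440.79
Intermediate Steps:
J(k, q) = (k + q)/(12 + q) (J(k, q) = (q + k)/(q + 12) = (k + q)/(12 + q))
w = -1/26 (w = 1/(-26) = -1/26 ≈ -0.038462)
J(1/(46 + 23), -42) + (21 + w)**2 = (1/(46 + 23) - 42)/(12 - 42) + (21 - 1/26)**2 = (1/69 - 42)/(-30) + (545/26)**2 = -(1/69 - 42)/30 + 297025/676 = -1/30*(-2897/69) + 297025/676 = 2897/2070 + 297025/676 = 308400061/699660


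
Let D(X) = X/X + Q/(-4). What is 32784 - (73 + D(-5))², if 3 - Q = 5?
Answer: 108935/4 ≈ 27234.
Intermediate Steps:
Q = -2 (Q = 3 - 1*5 = 3 - 5 = -2)
D(X) = 3/2 (D(X) = X/X - 2/(-4) = 1 - 2*(-¼) = 1 + ½ = 3/2)
32784 - (73 + D(-5))² = 32784 - (73 + 3/2)² = 32784 - (149/2)² = 32784 - 1*22201/4 = 32784 - 22201/4 = 108935/4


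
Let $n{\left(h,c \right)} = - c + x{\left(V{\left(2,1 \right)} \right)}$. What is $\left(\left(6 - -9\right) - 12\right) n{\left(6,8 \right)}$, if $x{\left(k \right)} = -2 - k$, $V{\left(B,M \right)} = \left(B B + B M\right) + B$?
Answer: $-54$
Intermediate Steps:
$V{\left(B,M \right)} = B + B^{2} + B M$ ($V{\left(B,M \right)} = \left(B^{2} + B M\right) + B = B + B^{2} + B M$)
$n{\left(h,c \right)} = -10 - c$ ($n{\left(h,c \right)} = - c - \left(2 + 2 \left(1 + 2 + 1\right)\right) = - c - \left(2 + 2 \cdot 4\right) = - c - 10 = -10 - c$)
$\left(\left(6 - -9\right) - 12\right) n{\left(6,8 \right)} = \left(\left(6 - -9\right) - 12\right) \left(-10 - 8\right) = \left(\left(6 + 9\right) - 12\right) \left(-10 - 8\right) = \left(15 - 12\right) \left(-18\right) = 3 \left(-18\right) = -54$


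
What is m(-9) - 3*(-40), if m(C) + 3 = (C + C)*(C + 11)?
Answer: 81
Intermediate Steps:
m(C) = -3 + 2*C*(11 + C) (m(C) = -3 + (C + C)*(C + 11) = -3 + (2*C)*(11 + C) = -3 + 2*C*(11 + C))
m(-9) - 3*(-40) = (-3 + 2*(-9)² + 22*(-9)) - 3*(-40) = (-3 + 2*81 - 198) + 120 = (-3 + 162 - 198) + 120 = -39 + 120 = 81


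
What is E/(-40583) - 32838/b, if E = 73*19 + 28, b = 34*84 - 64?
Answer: -668307617/56653868 ≈ -11.796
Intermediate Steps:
b = 2792 (b = 2856 - 64 = 2792)
E = 1415 (E = 1387 + 28 = 1415)
E/(-40583) - 32838/b = 1415/(-40583) - 32838/2792 = 1415*(-1/40583) - 32838*1/2792 = -1415/40583 - 16419/1396 = -668307617/56653868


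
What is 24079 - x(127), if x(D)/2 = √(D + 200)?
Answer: 24079 - 2*√327 ≈ 24043.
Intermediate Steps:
x(D) = 2*√(200 + D) (x(D) = 2*√(D + 200) = 2*√(200 + D))
24079 - x(127) = 24079 - 2*√(200 + 127) = 24079 - 2*√327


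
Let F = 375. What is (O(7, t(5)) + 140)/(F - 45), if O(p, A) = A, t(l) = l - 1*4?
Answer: 47/110 ≈ 0.42727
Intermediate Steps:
t(l) = -4 + l (t(l) = l - 4 = -4 + l)
(O(7, t(5)) + 140)/(F - 45) = ((-4 + 5) + 140)/(375 - 45) = (1 + 140)/330 = 141*(1/330) = 47/110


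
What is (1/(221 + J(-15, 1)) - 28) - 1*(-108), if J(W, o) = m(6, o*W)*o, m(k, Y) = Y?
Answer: 16481/206 ≈ 80.005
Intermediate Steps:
J(W, o) = W*o² (J(W, o) = (o*W)*o = (W*o)*o = W*o²)
(1/(221 + J(-15, 1)) - 28) - 1*(-108) = (1/(221 - 15*1²) - 28) - 1*(-108) = (1/(221 - 15*1) - 28) + 108 = (1/(221 - 15) - 28) + 108 = (1/206 - 28) + 108 = -5767/206 + 108 = 16481/206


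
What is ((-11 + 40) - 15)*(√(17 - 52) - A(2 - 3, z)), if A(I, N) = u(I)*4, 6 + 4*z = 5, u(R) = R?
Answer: 56 + 14*I*√35 ≈ 56.0 + 82.825*I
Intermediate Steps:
z = -¼ (z = -3/2 + (¼)*5 = -3/2 + 5/4 = -¼ ≈ -0.25000)
A(I, N) = 4*I (A(I, N) = I*4 = 4*I)
((-11 + 40) - 15)*(√(17 - 52) - A(2 - 3, z)) = ((-11 + 40) - 15)*(√(17 - 52) - 4*(2 - 3)) = (29 - 15)*(√(-35) - 4*(-1)) = 14*(I*√35 - 1*(-4)) = 14*(I*√35 + 4) = 14*(4 + I*√35) = 56 + 14*I*√35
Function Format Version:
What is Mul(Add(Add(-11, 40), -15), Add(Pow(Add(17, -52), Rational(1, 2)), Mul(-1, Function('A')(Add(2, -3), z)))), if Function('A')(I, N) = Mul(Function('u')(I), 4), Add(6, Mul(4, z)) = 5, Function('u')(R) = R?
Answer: Add(56, Mul(14, I, Pow(35, Rational(1, 2)))) ≈ Add(56.000, Mul(82.825, I))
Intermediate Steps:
z = Rational(-1, 4) (z = Add(Rational(-3, 2), Mul(Rational(1, 4), 5)) = Add(Rational(-3, 2), Rational(5, 4)) = Rational(-1, 4) ≈ -0.25000)
Function('A')(I, N) = Mul(4, I) (Function('A')(I, N) = Mul(I, 4) = Mul(4, I))
Mul(Add(Add(-11, 40), -15), Add(Pow(Add(17, -52), Rational(1, 2)), Mul(-1, Function('A')(Add(2, -3), z)))) = Mul(Add(Add(-11, 40), -15), Add(Pow(Add(17, -52), Rational(1, 2)), Mul(-1, Mul(4, Add(2, -3))))) = Mul(Add(29, -15), Add(Pow(-35, Rational(1, 2)), Mul(-1, Mul(4, -1)))) = Mul(14, Add(Mul(I, Pow(35, Rational(1, 2))), Mul(-1, -4))) = Mul(14, Add(Mul(I, Pow(35, Rational(1, 2))), 4)) = Mul(14, Add(4, Mul(I, Pow(35, Rational(1, 2))))) = Add(56, Mul(14, I, Pow(35, Rational(1, 2))))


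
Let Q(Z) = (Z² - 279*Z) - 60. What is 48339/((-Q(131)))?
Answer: 48339/19448 ≈ 2.4855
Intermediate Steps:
Q(Z) = -60 + Z² - 279*Z
48339/((-Q(131))) = 48339/((-(-60 + 131² - 279*131))) = 48339/((-(-60 + 17161 - 36549))) = 48339/((-1*(-19448))) = 48339/19448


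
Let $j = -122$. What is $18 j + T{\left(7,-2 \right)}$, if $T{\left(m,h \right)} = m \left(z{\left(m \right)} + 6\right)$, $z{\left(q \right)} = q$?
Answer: $-2105$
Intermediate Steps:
$T{\left(m,h \right)} = m \left(6 + m\right)$ ($T{\left(m,h \right)} = m \left(m + 6\right) = m \left(6 + m\right)$)
$18 j + T{\left(7,-2 \right)} = 18 \left(-122\right) + 7 \left(6 + 7\right) = -2196 + 7 \cdot 13 = -2196 + 91 = -2105$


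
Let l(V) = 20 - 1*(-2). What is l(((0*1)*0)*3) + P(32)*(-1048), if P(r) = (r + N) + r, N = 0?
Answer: -67050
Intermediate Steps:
l(V) = 22 (l(V) = 20 + 2 = 22)
P(r) = 2*r (P(r) = (r + 0) + r = r + r = 2*r)
l(((0*1)*0)*3) + P(32)*(-1048) = 22 + (2*32)*(-1048) = 22 + 64*(-1048) = 22 - 67072 = -67050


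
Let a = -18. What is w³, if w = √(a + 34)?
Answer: 64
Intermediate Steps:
w = 4 (w = √(-18 + 34) = √16 = 4)
w³ = 4³ = 64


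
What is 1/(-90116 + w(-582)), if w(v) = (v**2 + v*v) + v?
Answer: 1/586750 ≈ 1.7043e-6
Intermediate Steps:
w(v) = v + 2*v**2 (w(v) = (v**2 + v**2) + v = 2*v**2 + v = v + 2*v**2)
1/(-90116 + w(-582)) = 1/(-90116 - 582*(1 + 2*(-582))) = 1/(-90116 - 582*(1 - 1164)) = 1/(-90116 - 582*(-1163)) = 1/(-90116 + 676866) = 1/586750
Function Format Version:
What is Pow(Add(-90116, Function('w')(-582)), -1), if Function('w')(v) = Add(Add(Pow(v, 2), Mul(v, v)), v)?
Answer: Rational(1, 586750) ≈ 1.7043e-6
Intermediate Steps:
Function('w')(v) = Add(v, Mul(2, Pow(v, 2))) (Function('w')(v) = Add(Add(Pow(v, 2), Pow(v, 2)), v) = Add(Mul(2, Pow(v, 2)), v) = Add(v, Mul(2, Pow(v, 2))))
Pow(Add(-90116, Function('w')(-582)), -1) = Pow(Add(-90116, Mul(-582, Add(1, Mul(2, -582)))), -1) = Pow(Add(-90116, Mul(-582, Add(1, -1164))), -1) = Pow(Add(-90116, Mul(-582, -1163)), -1) = Pow(Add(-90116, 676866), -1) = Pow(586750, -1) = Rational(1, 586750)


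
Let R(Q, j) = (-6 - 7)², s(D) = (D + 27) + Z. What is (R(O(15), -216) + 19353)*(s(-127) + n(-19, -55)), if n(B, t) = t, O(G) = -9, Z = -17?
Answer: -3357784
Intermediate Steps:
s(D) = 10 + D (s(D) = (D + 27) - 17 = (27 + D) - 17 = 10 + D)
R(Q, j) = 169 (R(Q, j) = (-13)² = 169)
(R(O(15), -216) + 19353)*(s(-127) + n(-19, -55)) = (169 + 19353)*((10 - 127) - 55) = 19522*(-117 - 55) = 19522*(-172) = -3357784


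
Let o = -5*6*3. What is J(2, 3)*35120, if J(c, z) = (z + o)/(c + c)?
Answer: -763860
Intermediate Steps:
o = -90 (o = -30*3 = -90)
J(c, z) = (-90 + z)/(2*c) (J(c, z) = (z - 90)/(c + c) = (-90 + z)/((2*c)) = (-90 + z)*(1/(2*c)) = (-90 + z)/(2*c))
J(2, 3)*35120 = ((1/2)*(-90 + 3)/2)*35120 = ((1/2)*(1/2)*(-87))*35120 = -87/4*35120 = -763860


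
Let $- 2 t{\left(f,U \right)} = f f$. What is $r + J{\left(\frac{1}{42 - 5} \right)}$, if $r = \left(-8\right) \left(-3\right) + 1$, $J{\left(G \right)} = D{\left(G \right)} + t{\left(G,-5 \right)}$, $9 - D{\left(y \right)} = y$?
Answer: $\frac{93017}{2738} \approx 33.973$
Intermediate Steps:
$D{\left(y \right)} = 9 - y$
$t{\left(f,U \right)} = - \frac{f^{2}}{2}$ ($t{\left(f,U \right)} = - \frac{f f}{2} = - \frac{f^{2}}{2}$)
$J{\left(G \right)} = 9 - G - \frac{G^{2}}{2}$ ($J{\left(G \right)} = \left(9 - G\right) - \frac{G^{2}}{2} = 9 - G - \frac{G^{2}}{2}$)
$r = 25$ ($r = 24 + 1 = 25$)
$r + J{\left(\frac{1}{42 - 5} \right)} = 25 - \left(-9 + \frac{1}{42 - 5} + \frac{1}{2 \left(42 - 5\right)^{2}}\right) = 25 - \left(- \frac{332}{37} + \frac{1}{2738}\right) = 25 - - \frac{24567}{2738} = 25 + \frac{24567}{2738} = \frac{93017}{2738}$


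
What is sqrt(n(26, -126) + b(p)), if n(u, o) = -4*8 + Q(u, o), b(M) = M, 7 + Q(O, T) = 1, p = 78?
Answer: 2*sqrt(10) ≈ 6.3246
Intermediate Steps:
Q(O, T) = -6 (Q(O, T) = -7 + 1 = -6)
n(u, o) = -38 (n(u, o) = -4*8 - 6 = -32 - 6 = -38)
sqrt(n(26, -126) + b(p)) = sqrt(-38 + 78) = sqrt(40) = 2*sqrt(10)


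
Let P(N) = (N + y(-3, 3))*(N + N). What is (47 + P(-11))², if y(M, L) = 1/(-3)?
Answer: 790321/9 ≈ 87814.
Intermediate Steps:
y(M, L) = -⅓
P(N) = 2*N*(-⅓ + N) (P(N) = (N - ⅓)*(N + N) = (-⅓ + N)*(2*N) = 2*N*(-⅓ + N))
(47 + P(-11))² = (47 + (⅔)*(-11)*(-1 + 3*(-11)))² = (47 + (⅔)*(-11)*(-1 - 33))² = (47 + (⅔)*(-11)*(-34))² = (47 + 748/3)² = (889/3)² = 790321/9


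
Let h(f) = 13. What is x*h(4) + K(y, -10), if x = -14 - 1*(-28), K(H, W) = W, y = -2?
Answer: 172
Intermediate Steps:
x = 14 (x = -14 + 28 = 14)
x*h(4) + K(y, -10) = 14*13 - 10 = 182 - 10 = 172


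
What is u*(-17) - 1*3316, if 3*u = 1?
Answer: -9965/3 ≈ -3321.7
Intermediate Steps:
u = ⅓ (u = (⅓)*1 = ⅓ ≈ 0.33333)
u*(-17) - 1*3316 = (⅓)*(-17) - 1*3316 = -17/3 - 3316 = -9965/3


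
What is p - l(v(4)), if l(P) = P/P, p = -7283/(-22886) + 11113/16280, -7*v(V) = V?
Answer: 157639/186292040 ≈ 0.00084619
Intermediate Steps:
v(V) = -V/7
p = 186449679/186292040 (p = -7283*(-1/22886) + 11113*(1/16280) = 7283/22886 + 11113/16280 = 186449679/186292040 ≈ 1.0008)
l(P) = 1
p - l(v(4)) = 186449679/186292040 - 1*1 = 186449679/186292040 - 1 = 157639/186292040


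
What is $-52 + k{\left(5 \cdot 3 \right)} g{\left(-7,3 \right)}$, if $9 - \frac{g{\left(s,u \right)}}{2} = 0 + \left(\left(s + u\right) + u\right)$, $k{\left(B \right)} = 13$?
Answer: $208$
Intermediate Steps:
$g{\left(s,u \right)} = 18 - 4 u - 2 s$ ($g{\left(s,u \right)} = 18 - 2 \left(0 + \left(\left(s + u\right) + u\right)\right) = 18 - 2 \left(0 + \left(s + 2 u\right)\right) = 18 - 2 \left(s + 2 u\right) = 18 - \left(2 s + 4 u\right) = 18 - 4 u - 2 s$)
$-52 + k{\left(5 \cdot 3 \right)} g{\left(-7,3 \right)} = -52 + 13 \left(18 - 12 - -14\right) = -52 + 13 \left(18 - 12 + 14\right) = -52 + 13 \cdot 20 = -52 + 260 = 208$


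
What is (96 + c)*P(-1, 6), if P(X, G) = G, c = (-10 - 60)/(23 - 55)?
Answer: 4713/8 ≈ 589.13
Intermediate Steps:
c = 35/16 (c = -70/(-32) = -70*(-1/32) = 35/16 ≈ 2.1875)
(96 + c)*P(-1, 6) = (96 + 35/16)*6 = (1571/16)*6 = 4713/8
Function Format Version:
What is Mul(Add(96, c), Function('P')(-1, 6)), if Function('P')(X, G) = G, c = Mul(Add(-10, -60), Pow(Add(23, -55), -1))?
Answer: Rational(4713, 8) ≈ 589.13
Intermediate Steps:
c = Rational(35, 16) (c = Mul(-70, Pow(-32, -1)) = Mul(-70, Rational(-1, 32)) = Rational(35, 16) ≈ 2.1875)
Mul(Add(96, c), Function('P')(-1, 6)) = Mul(Add(96, Rational(35, 16)), 6) = Mul(Rational(1571, 16), 6) = Rational(4713, 8)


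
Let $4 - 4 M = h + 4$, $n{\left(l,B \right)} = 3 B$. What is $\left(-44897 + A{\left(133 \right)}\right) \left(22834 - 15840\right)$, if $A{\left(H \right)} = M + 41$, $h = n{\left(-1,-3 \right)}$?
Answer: $- \frac{627414255}{2} \approx -3.1371 \cdot 10^{8}$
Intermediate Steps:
$h = -9$ ($h = 3 \left(-3\right) = -9$)
$M = \frac{9}{4}$ ($M = 1 - \frac{-9 + 4}{4} = 1 - - \frac{5}{4} = 1 + \frac{5}{4} = \frac{9}{4} \approx 2.25$)
$A{\left(H \right)} = \frac{173}{4}$ ($A{\left(H \right)} = \frac{9}{4} + 41 = \frac{173}{4}$)
$\left(-44897 + A{\left(133 \right)}\right) \left(22834 - 15840\right) = \left(-44897 + \frac{173}{4}\right) \left(22834 - 15840\right) = \left(- \frac{179415}{4}\right) 6994 = - \frac{627414255}{2}$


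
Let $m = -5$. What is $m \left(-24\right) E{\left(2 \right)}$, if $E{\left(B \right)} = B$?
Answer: $240$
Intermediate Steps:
$m \left(-24\right) E{\left(2 \right)} = \left(-5\right) \left(-24\right) 2 = 120 \cdot 2 = 240$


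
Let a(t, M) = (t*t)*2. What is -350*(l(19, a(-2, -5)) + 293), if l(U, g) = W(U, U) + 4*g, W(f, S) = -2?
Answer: -113050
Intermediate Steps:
a(t, M) = 2*t**2 (a(t, M) = t**2*2 = 2*t**2)
l(U, g) = -2 + 4*g
-350*(l(19, a(-2, -5)) + 293) = -350*((-2 + 4*(2*(-2)**2)) + 293) = -350*((-2 + 4*(2*4)) + 293) = -350*((-2 + 4*8) + 293) = -350*((-2 + 32) + 293) = -350*(30 + 293) = -350*323 = -113050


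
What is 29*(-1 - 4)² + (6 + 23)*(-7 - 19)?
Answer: -29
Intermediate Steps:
29*(-1 - 4)² + (6 + 23)*(-7 - 19) = 29*(-5)² + 29*(-26) = 29*25 - 754 = 725 - 754 = -29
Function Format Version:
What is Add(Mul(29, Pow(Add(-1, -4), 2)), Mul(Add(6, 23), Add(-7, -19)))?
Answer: -29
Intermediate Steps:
Add(Mul(29, Pow(Add(-1, -4), 2)), Mul(Add(6, 23), Add(-7, -19))) = Add(Mul(29, Pow(-5, 2)), Mul(29, -26)) = Add(Mul(29, 25), -754) = Add(725, -754) = -29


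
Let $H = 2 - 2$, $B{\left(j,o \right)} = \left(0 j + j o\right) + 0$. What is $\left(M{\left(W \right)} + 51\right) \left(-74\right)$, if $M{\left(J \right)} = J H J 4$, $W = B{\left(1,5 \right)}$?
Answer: $-3774$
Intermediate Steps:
$B{\left(j,o \right)} = j o$ ($B{\left(j,o \right)} = \left(0 + j o\right) + 0 = j o + 0 = j o$)
$W = 5$ ($W = 1 \cdot 5 = 5$)
$H = 0$
$M{\left(J \right)} = 0$ ($M{\left(J \right)} = J 0 J 4 = 0 \cdot 4 J = 0$)
$\left(M{\left(W \right)} + 51\right) \left(-74\right) = \left(0 + 51\right) \left(-74\right) = 51 \left(-74\right) = -3774$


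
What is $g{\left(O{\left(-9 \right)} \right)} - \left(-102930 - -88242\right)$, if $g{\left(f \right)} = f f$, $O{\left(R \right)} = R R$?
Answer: $21249$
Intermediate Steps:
$O{\left(R \right)} = R^{2}$
$g{\left(f \right)} = f^{2}$
$g{\left(O{\left(-9 \right)} \right)} - \left(-102930 - -88242\right) = \left(\left(-9\right)^{2}\right)^{2} - \left(-102930 - -88242\right) = 81^{2} - \left(-102930 + 88242\right) = 6561 - -14688 = 6561 + 14688 = 21249$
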